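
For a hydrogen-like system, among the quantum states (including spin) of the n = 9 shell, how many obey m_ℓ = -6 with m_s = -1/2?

3

The n = 9 shell has ℓ = 0 through 8; check each.
Per ℓ-value: ℓ=6 → 1; ℓ=7 → 1; ℓ=8 → 1.
Orbitals: 1 + 1 + 1 = 3. With m_s fixed to a single value there is one state per orbital, giving 3 states.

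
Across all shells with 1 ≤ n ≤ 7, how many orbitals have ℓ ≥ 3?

90

Per-shell orbital counts meeting the constraint:
n=4 → 7; n=5 → 16; n=6 → 27; n=7 → 40.
Total orbitals: 7 + 16 + 27 + 40 = 90.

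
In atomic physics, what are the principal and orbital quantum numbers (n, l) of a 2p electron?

n = 2, l = 1

The leading integer gives n = 2; the letter 'p' means l = 1.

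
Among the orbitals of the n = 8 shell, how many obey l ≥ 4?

48

Go through l = 0, …, 7 (the values permitted for n = 8).
The (l, ml) pairs meeting l ≥ 4 give: l=4 → 9; l=5 → 11; l=6 → 13; l=7 → 15.
Total orbitals: 9 + 11 + 13 + 15 = 48.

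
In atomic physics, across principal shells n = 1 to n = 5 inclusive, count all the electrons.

Shell n has n² orbitals: 1²=1 + 2²=4 + 3²=9 + 4²=16 + 5²=25 = 55 orbitals.
Two spin states per orbital: 2 × 55 = 110 electrons.

110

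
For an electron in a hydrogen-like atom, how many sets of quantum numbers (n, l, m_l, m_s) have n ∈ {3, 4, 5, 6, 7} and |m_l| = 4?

For each n in the range, tally the orbitals obeying |m_l| = 4:
n=5 → 2; n=6 → 4; n=7 → 6.
Orbitals: 2 + 4 + 6 = 12. Including both spin states (m_s = ±1/2) gives 2 × 12 = 24 states.

24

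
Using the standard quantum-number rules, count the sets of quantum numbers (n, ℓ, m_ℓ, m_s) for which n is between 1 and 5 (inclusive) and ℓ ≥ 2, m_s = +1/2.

Count contributing orbitals for each principal shell:
n=3 → 5; n=4 → 12; n=5 → 21.
Orbitals: 5 + 12 + 21 = 38. With m_s fixed to +1/2 there is one state per orbital, so 38 states.

38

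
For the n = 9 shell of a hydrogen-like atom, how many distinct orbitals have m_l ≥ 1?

36

The (l, m_l) pairs meeting m_l ≥ 1 give: l=1 → 1; l=2 → 2; l=3 → 3; l=4 → 4; l=5 → 5; l=6 → 6; l=7 → 7; l=8 → 8.
Total orbitals: 1 + 2 + 3 + 4 + 5 + 6 + 7 + 8 = 36.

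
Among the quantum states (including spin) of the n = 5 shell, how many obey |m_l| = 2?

12

The (l, m_l) pairs meeting |m_l| = 2 give: l=2 → 2; l=3 → 2; l=4 → 2.
Orbitals: 2 + 2 + 2 = 6. Each orbital carries two spin states, so 6 × 2 = 12 states.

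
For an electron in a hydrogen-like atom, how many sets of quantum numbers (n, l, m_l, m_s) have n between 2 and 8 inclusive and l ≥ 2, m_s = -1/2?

For each n in the range, tally the orbitals obeying l ≥ 2:
n=3 → 5; n=4 → 12; n=5 → 21; n=6 → 32; n=7 → 45; n=8 → 60.
Orbitals: 5 + 12 + 21 + 32 + 45 + 60 = 175. With m_s fixed to -1/2 there is one state per orbital, so 175 states.

175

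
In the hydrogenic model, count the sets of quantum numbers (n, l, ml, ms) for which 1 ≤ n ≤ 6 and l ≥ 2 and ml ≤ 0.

80

Treat each shell separately and count matching orbitals:
n=3 → 3; n=4 → 7; n=5 → 12; n=6 → 18.
Orbitals: 3 + 7 + 12 + 18 = 40. Including both spin states (ms = ±1/2) gives 2 × 40 = 80 states.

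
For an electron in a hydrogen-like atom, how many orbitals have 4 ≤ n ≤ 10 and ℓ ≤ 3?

112

Count contributing orbitals for each principal shell:
n=4 → 16; n=5 → 16; n=6 → 16; n=7 → 16; n=8 → 16; n=9 → 16; n=10 → 16.
Total orbitals: 16 + 16 + 16 + 16 + 16 + 16 + 16 = 112.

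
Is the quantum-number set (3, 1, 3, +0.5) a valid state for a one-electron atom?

The magnetic quantum number must satisfy −l ≤ m_l ≤ l. With l = 1, m_l can only be -1, 0, 1, so m_l = 3 is forbidden.

Not allowed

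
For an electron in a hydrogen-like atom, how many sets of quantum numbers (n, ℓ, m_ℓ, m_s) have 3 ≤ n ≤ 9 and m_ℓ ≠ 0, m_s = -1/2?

238

Work shell by shell — for each n, count the (ℓ, m_ℓ) pairs that satisfy m_ℓ ≠ 0:
n=3 → 6; n=4 → 12; n=5 → 20; n=6 → 30; n=7 → 42; n=8 → 56; n=9 → 72.
Orbitals: 6 + 12 + 20 + 30 + 42 + 56 + 72 = 238. With m_s fixed to -1/2 there is one state per orbital, so 238 states.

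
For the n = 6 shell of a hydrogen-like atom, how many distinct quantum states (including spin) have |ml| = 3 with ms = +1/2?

The (l, ml) pairs meeting |ml| = 3 give: l=3 → 2; l=4 → 2; l=5 → 2.
Orbitals: 2 + 2 + 2 = 6. With ms fixed to a single value there is one state per orbital, giving 6 states.

6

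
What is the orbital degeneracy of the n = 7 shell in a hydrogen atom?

49

The n = 7 shell contains n² = 7² = 49 orbitals.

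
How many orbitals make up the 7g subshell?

9

A subshell has 2l+1 orbitals; with l = 4, that's 9.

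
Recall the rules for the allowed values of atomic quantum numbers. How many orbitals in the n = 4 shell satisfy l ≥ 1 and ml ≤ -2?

For n = 4, l ranges over 0 … 3.
Per l-value: l=2 → 1; l=3 → 2.
Total orbitals: 1 + 2 = 3.

3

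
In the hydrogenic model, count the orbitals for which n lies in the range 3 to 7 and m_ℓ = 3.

10

For each n in the range, tally the orbitals obeying m_ℓ = 3:
n=4 → 1; n=5 → 2; n=6 → 3; n=7 → 4.
Total orbitals: 1 + 2 + 3 + 4 = 10.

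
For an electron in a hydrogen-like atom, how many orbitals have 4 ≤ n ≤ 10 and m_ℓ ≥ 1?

161

Work shell by shell — for each n, count the (ℓ, m_ℓ) pairs that satisfy m_ℓ ≥ 1:
n=4 → 6; n=5 → 10; n=6 → 15; n=7 → 21; n=8 → 28; n=9 → 36; n=10 → 45.
Total orbitals: 6 + 10 + 15 + 21 + 28 + 36 + 45 = 161.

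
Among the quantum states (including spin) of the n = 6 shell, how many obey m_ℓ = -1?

10

For n = 6, ℓ ranges over 0 … 5.
The (ℓ, m_ℓ) pairs meeting m_ℓ = -1 give: ℓ=1 → 1; ℓ=2 → 1; ℓ=3 → 1; ℓ=4 → 1; ℓ=5 → 1.
Orbitals: 1 + 1 + 1 + 1 + 1 = 5. Each orbital carries two spin states, so 5 × 2 = 10 states.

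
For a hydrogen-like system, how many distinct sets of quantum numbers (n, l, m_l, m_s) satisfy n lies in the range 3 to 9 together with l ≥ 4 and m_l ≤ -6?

For each n in the range, tally the orbitals obeying l ≥ 4 and m_l ≤ -6:
n=7 → 1; n=8 → 3; n=9 → 6.
Orbitals: 1 + 3 + 6 = 10. Including both spin states (m_s = ±1/2) gives 2 × 10 = 20 states.

20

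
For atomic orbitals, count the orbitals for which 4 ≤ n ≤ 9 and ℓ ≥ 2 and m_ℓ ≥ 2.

Per-shell orbital counts meeting the constraint:
n=4 → 3; n=5 → 6; n=6 → 10; n=7 → 15; n=8 → 21; n=9 → 28.
Total orbitals: 3 + 6 + 10 + 15 + 21 + 28 = 83.

83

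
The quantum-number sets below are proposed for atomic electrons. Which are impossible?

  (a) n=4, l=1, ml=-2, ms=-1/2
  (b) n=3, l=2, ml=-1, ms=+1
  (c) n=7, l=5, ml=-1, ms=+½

(a) and (b)

(a) has |ml| = 2 > l = 1, violating −l ≤ ml ≤ l.
(b) has ms = +1, but an electron's spin must be ±1/2.
The remaining set (c) satisfies all four rules.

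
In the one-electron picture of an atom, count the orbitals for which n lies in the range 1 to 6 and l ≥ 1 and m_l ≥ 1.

35

Treat each shell separately and count matching orbitals:
n=2 → 1; n=3 → 3; n=4 → 6; n=5 → 10; n=6 → 15.
Total orbitals: 1 + 3 + 6 + 10 + 15 = 35.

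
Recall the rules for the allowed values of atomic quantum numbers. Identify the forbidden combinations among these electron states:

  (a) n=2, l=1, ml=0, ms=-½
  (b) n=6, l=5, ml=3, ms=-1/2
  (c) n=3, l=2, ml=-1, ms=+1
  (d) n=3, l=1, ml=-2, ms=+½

(c) has ms = +1, but an electron's spin must be ±1/2.
(d) has |ml| = 2 > l = 1, violating −l ≤ ml ≤ l.
The remaining sets (a), (b) satisfy all four rules.

(c) and (d)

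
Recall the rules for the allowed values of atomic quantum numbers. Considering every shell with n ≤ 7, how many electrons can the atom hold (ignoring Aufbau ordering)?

Total orbitals = 1² + 2² + 3² + 4² + 5² + 6² + 7² = 140. Doubling for spin gives 280 electrons.

280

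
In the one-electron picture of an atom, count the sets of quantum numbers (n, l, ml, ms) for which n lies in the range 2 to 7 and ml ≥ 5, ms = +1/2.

4

Go shell by shell, enumerating (l, ml) with ml ≥ 5:
n=6 → 1; n=7 → 3.
Orbitals: 1 + 3 = 4. With ms fixed to +1/2 there is one state per orbital, so 4 states.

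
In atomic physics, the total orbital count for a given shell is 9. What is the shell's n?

n² = 9 ⇒ n = 3.

n = 3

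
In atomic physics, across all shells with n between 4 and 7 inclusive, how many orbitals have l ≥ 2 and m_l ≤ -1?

For each n in the range, tally the orbitals obeying l ≥ 2 and m_l ≤ -1:
n=4 → 5; n=5 → 9; n=6 → 14; n=7 → 20.
Total orbitals: 5 + 9 + 14 + 20 = 48.

48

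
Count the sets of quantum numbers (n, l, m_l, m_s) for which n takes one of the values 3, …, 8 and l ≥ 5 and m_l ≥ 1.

Count contributing orbitals for each principal shell:
n=6 → 5; n=7 → 11; n=8 → 18.
Orbitals: 5 + 11 + 18 = 34. Including both spin states (m_s = ±1/2) gives 2 × 34 = 68 states.

68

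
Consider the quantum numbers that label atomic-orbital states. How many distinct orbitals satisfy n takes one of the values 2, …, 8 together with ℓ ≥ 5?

Treat each shell separately and count matching orbitals:
n=6 → 11; n=7 → 24; n=8 → 39.
Total orbitals: 11 + 24 + 39 = 74.

74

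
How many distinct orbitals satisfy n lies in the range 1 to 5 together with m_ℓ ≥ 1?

Count contributing orbitals for each principal shell:
n=2 → 1; n=3 → 3; n=4 → 6; n=5 → 10.
Total orbitals: 1 + 3 + 6 + 10 = 20.

20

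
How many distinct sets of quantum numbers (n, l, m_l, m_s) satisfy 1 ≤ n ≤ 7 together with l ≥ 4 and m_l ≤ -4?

20

For each n in the range, tally the orbitals obeying l ≥ 4 and m_l ≤ -4:
n=5 → 1; n=6 → 3; n=7 → 6.
Orbitals: 1 + 3 + 6 = 10. Including both spin states (m_s = ±1/2) gives 2 × 10 = 20 states.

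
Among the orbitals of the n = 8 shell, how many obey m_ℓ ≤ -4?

For n = 8, ℓ ranges over 0 … 7.
Per ℓ-value: ℓ=4 → 1; ℓ=5 → 2; ℓ=6 → 3; ℓ=7 → 4.
Total orbitals: 1 + 2 + 3 + 4 = 10.

10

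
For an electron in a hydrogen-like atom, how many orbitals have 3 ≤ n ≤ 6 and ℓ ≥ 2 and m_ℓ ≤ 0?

40

For each n in the range, tally the orbitals obeying ℓ ≥ 2 and m_ℓ ≤ 0:
n=3 → 3; n=4 → 7; n=5 → 12; n=6 → 18.
Total orbitals: 3 + 7 + 12 + 18 = 40.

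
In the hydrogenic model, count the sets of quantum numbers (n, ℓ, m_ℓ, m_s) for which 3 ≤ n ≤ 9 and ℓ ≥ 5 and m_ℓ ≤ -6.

Work shell by shell — for each n, count the (ℓ, m_ℓ) pairs that satisfy ℓ ≥ 5 and m_ℓ ≤ -6:
n=7 → 1; n=8 → 3; n=9 → 6.
Orbitals: 1 + 3 + 6 = 10. Including both spin states (m_s = ±1/2) gives 2 × 10 = 20 states.

20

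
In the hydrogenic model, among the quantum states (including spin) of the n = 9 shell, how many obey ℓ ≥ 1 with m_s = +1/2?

Orbitals with ℓ ≥ 1, by ℓ: ℓ=1 → 3; ℓ=2 → 5; ℓ=3 → 7; ℓ=4 → 9; ℓ=5 → 11; ℓ=6 → 13; ℓ=7 → 15; ℓ=8 → 17.
Orbitals: 3 + 5 + 7 + 9 + 11 + 13 + 15 + 17 = 80. With m_s fixed to a single value there is one state per orbital, giving 80 states.

80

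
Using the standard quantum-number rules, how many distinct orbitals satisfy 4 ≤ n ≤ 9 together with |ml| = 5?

20

Work shell by shell — for each n, count the (l, ml) pairs that satisfy |ml| = 5:
n=6 → 2; n=7 → 4; n=8 → 6; n=9 → 8.
Total orbitals: 2 + 4 + 6 + 8 = 20.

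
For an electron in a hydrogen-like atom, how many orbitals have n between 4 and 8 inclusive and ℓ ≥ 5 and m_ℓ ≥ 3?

Per-shell orbital counts meeting the constraint:
n=6 → 3; n=7 → 7; n=8 → 12.
Total orbitals: 3 + 7 + 12 = 22.

22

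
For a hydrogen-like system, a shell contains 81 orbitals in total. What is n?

n = 9

n² = 81 ⇒ n = 9.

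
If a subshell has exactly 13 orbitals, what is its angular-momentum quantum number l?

2l+1 = 13 gives l = 6.

l = 6 (i)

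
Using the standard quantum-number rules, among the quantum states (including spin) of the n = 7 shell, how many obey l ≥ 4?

For n = 7, l ranges over 0 … 6.
Per l-value: l=4 → 9; l=5 → 11; l=6 → 13.
Orbitals: 9 + 11 + 13 = 33. Each orbital carries two spin states, so 33 × 2 = 66 states.

66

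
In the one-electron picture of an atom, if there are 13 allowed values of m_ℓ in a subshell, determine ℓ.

ℓ = 6

m_ℓ ranges over 2ℓ+1 integers, so 2ℓ+1 = 13 ⇒ ℓ = 6.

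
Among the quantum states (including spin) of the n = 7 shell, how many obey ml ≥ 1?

42

With n = 7 the allowed l are 0, 1, …, 6.
The (l, ml) pairs meeting ml ≥ 1 give: l=1 → 1; l=2 → 2; l=3 → 3; l=4 → 4; l=5 → 5; l=6 → 6.
Orbitals: 1 + 2 + 3 + 4 + 5 + 6 = 21. Each orbital carries two spin states, so 21 × 2 = 42 states.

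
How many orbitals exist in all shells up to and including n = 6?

Total orbitals = 1² + 2² + 3² + 4² + 5² + 6² = 91.

91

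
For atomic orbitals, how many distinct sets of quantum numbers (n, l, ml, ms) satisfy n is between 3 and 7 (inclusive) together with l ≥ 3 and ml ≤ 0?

Treat each shell separately and count matching orbitals:
n=4 → 4; n=5 → 9; n=6 → 15; n=7 → 22.
Orbitals: 4 + 9 + 15 + 22 = 50. Including both spin states (ms = ±1/2) gives 2 × 50 = 100 states.

100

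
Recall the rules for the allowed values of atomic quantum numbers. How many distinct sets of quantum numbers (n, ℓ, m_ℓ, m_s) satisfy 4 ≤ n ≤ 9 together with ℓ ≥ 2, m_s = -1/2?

Count contributing orbitals for each principal shell:
n=4 → 12; n=5 → 21; n=6 → 32; n=7 → 45; n=8 → 60; n=9 → 77.
Orbitals: 12 + 21 + 32 + 45 + 60 + 77 = 247. With m_s fixed to -1/2 there is one state per orbital, so 247 states.

247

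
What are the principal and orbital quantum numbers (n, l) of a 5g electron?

The leading integer gives n = 5; the letter 'g' means l = 4.

n = 5, l = 4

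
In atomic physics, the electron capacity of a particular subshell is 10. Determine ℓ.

2(2ℓ+1) = 10 ⇒ 2ℓ+1 = 5 ⇒ ℓ = 2.

ℓ = 2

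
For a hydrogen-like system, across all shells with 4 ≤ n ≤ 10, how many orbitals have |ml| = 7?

12

Per-shell orbital counts meeting the constraint:
n=8 → 2; n=9 → 4; n=10 → 6.
Total orbitals: 2 + 4 + 6 = 12.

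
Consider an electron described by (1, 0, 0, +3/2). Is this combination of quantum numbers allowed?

The spin quantum number for an electron can only be m_s = +1/2 or −1/2; m_s = +3/2 is not one of those.

Invalid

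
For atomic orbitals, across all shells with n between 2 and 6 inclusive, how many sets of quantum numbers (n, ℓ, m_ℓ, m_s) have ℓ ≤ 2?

Treat each shell separately and count matching orbitals:
n=2 → 4; n=3 → 9; n=4 → 9; n=5 → 9; n=6 → 9.
Orbitals: 4 + 9 + 9 + 9 + 9 = 40. Including both spin states (m_s = ±1/2) gives 2 × 40 = 80 states.

80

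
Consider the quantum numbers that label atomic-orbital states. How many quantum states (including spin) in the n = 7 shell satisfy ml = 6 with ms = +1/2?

1

The n = 7 shell has l = 0 through 6; check each.
The (l, ml) pairs meeting ml = 6 give: l=6 → 1.
Orbitals: 1. With ms fixed to a single value there is one state per orbital, giving 1 state.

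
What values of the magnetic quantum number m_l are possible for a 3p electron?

The 3p subshell has l = 1, and m_l takes every integer from −l to +l. With l = 1 that gives the 3 values -1, 0, 1.

-1, 0, 1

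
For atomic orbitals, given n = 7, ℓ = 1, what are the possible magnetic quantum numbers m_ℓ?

m_ℓ takes every integer from −ℓ to +ℓ. With ℓ = 1 that gives the 3 values -1, 0, 1.

-1, 0, 1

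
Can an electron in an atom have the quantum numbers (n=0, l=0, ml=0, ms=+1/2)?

Invalid

The principal quantum number must be a positive integer (n ≥ 1), but here n = 0.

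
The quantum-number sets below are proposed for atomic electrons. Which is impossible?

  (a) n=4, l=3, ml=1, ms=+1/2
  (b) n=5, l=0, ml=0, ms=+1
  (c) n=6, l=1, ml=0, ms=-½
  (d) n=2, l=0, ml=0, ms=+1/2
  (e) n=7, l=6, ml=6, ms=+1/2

(b)

(b) has ms = +1, but an electron's spin must be ±1/2.
The remaining sets (a), (c), (d), (e) satisfy all four rules.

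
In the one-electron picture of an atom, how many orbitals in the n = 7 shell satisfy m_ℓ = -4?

3

With n = 7 the allowed ℓ are 0, 1, …, 6.
Per ℓ-value: ℓ=4 → 1; ℓ=5 → 1; ℓ=6 → 1.
Total orbitals: 1 + 1 + 1 = 3.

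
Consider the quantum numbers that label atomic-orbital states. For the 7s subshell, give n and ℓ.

n = 7, ℓ = 0

The leading integer gives n = 7; the letter 's' means ℓ = 0.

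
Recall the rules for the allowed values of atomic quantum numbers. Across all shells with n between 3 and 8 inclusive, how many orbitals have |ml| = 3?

30

Count contributing orbitals for each principal shell:
n=4 → 2; n=5 → 4; n=6 → 6; n=7 → 8; n=8 → 10.
Total orbitals: 2 + 4 + 6 + 8 + 10 = 30.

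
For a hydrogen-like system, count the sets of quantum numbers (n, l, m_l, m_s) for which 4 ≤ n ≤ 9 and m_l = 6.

Per-shell orbital counts meeting the constraint:
n=7 → 1; n=8 → 2; n=9 → 3.
Orbitals: 1 + 2 + 3 = 6. Including both spin states (m_s = ±1/2) gives 2 × 6 = 12 states.

12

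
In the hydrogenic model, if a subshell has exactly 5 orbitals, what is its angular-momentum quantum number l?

2l+1 = 5 gives l = 2.

l = 2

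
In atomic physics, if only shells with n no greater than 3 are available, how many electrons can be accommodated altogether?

28

Total orbitals = 1² + 2² + 3² = 14. Doubling for spin gives 28 electrons.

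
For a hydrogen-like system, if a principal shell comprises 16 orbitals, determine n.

n² = 16 ⇒ n = 4.

n = 4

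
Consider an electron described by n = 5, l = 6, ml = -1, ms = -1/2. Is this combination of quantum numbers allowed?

The orbital quantum number must satisfy 0 ≤ l ≤ n−1. With n = 5 the allowed l values are 0, 1, 2, 3, 4, so l = 6 is out of range.

Invalid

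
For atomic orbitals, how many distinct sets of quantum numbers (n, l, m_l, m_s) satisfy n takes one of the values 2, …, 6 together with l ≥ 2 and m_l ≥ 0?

Treat each shell separately and count matching orbitals:
n=3 → 3; n=4 → 7; n=5 → 12; n=6 → 18.
Orbitals: 3 + 7 + 12 + 18 = 40. Including both spin states (m_s = ±1/2) gives 2 × 40 = 80 states.

80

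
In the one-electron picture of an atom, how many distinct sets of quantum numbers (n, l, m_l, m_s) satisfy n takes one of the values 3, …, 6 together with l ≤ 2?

72

Count contributing orbitals for each principal shell:
n=3 → 9; n=4 → 9; n=5 → 9; n=6 → 9.
Orbitals: 9 + 9 + 9 + 9 = 36. Including both spin states (m_s = ±1/2) gives 2 × 36 = 72 states.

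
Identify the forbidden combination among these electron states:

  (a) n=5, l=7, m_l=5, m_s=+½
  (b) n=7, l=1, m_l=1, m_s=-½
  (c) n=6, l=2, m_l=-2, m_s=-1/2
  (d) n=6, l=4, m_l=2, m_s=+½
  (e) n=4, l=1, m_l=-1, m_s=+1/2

(a)

(a) has l = 7 ≥ n = 5, violating 0 ≤ l ≤ n−1.
The remaining sets (b), (c), (d), (e) satisfy all four rules.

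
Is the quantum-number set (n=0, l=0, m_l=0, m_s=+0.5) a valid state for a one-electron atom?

The principal quantum number must be a positive integer (n ≥ 1), but here n = 0.

Not allowed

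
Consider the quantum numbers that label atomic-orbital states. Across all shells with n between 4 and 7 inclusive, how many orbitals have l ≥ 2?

Treat each shell separately and count matching orbitals:
n=4 → 12; n=5 → 21; n=6 → 32; n=7 → 45.
Total orbitals: 12 + 21 + 32 + 45 = 110.

110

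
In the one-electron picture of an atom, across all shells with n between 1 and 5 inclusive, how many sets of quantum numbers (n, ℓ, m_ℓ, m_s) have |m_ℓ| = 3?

12

Treat each shell separately and count matching orbitals:
n=4 → 2; n=5 → 4.
Orbitals: 2 + 4 = 6. Including both spin states (m_s = ±1/2) gives 2 × 6 = 12 states.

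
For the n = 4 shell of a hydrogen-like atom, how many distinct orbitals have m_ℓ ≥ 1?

6

The (ℓ, m_ℓ) pairs meeting m_ℓ ≥ 1 give: ℓ=1 → 1; ℓ=2 → 2; ℓ=3 → 3.
Total orbitals: 1 + 2 + 3 = 6.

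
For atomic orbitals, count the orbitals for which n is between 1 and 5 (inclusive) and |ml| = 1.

Work shell by shell — for each n, count the (l, ml) pairs that satisfy |ml| = 1:
n=2 → 2; n=3 → 4; n=4 → 6; n=5 → 8.
Total orbitals: 2 + 4 + 6 + 8 = 20.

20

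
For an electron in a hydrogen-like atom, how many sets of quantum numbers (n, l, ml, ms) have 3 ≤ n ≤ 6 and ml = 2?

Per-shell orbital counts meeting the constraint:
n=3 → 1; n=4 → 2; n=5 → 3; n=6 → 4.
Orbitals: 1 + 2 + 3 + 4 = 10. Including both spin states (ms = ±1/2) gives 2 × 10 = 20 states.

20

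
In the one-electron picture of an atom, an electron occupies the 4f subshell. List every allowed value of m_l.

-3, -2, -1, 0, 1, 2, 3

The 4f subshell has l = 3, and m_l takes every integer from −l to +l. With l = 3 that gives the 7 values -3, -2, -1, 0, 1, 2, 3.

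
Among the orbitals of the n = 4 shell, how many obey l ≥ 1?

Orbitals with l ≥ 1, by l: l=1 → 3; l=2 → 5; l=3 → 7.
Total orbitals: 3 + 5 + 7 = 15.

15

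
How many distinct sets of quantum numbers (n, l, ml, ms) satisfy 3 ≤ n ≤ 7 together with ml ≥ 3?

40

Per-shell orbital counts meeting the constraint:
n=4 → 1; n=5 → 3; n=6 → 6; n=7 → 10.
Orbitals: 1 + 3 + 6 + 10 = 20. Including both spin states (ms = ±1/2) gives 2 × 20 = 40 states.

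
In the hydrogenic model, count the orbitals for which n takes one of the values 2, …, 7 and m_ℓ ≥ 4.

For each n in the range, tally the orbitals obeying m_ℓ ≥ 4:
n=5 → 1; n=6 → 3; n=7 → 6.
Total orbitals: 1 + 3 + 6 = 10.

10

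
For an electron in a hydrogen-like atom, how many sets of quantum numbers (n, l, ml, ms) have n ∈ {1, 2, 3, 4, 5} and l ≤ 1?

34

For each n in the range, tally the orbitals obeying l ≤ 1:
n=1 → 1; n=2 → 4; n=3 → 4; n=4 → 4; n=5 → 4.
Orbitals: 1 + 4 + 4 + 4 + 4 = 17. Including both spin states (ms = ±1/2) gives 2 × 17 = 34 states.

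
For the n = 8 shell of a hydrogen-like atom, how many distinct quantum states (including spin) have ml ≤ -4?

Go through l = 0, …, 7 (the values permitted for n = 8).
Per l-value: l=4 → 1; l=5 → 2; l=6 → 3; l=7 → 4.
Orbitals: 1 + 2 + 3 + 4 = 10. Each orbital carries two spin states, so 10 × 2 = 20 states.

20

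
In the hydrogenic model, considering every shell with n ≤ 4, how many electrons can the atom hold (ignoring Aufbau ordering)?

60

Total orbitals = 1² + 2² + 3² + 4² = 30. Doubling for spin gives 60 electrons.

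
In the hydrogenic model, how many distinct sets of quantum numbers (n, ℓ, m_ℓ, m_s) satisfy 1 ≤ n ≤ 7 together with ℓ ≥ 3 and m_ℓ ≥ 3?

Count contributing orbitals for each principal shell:
n=4 → 1; n=5 → 3; n=6 → 6; n=7 → 10.
Orbitals: 1 + 3 + 6 + 10 = 20. Including both spin states (m_s = ±1/2) gives 2 × 20 = 40 states.

40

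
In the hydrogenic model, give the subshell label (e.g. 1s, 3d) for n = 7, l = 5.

l = 5 corresponds to the letter 'h', so the subshell is 7h.

7h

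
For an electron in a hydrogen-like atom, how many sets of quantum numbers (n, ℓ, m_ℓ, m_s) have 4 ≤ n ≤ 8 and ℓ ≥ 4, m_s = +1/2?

110

Go shell by shell, enumerating (ℓ, m_ℓ) with ℓ ≥ 4:
n=5 → 9; n=6 → 20; n=7 → 33; n=8 → 48.
Orbitals: 9 + 20 + 33 + 48 = 110. With m_s fixed to +1/2 there is one state per orbital, so 110 states.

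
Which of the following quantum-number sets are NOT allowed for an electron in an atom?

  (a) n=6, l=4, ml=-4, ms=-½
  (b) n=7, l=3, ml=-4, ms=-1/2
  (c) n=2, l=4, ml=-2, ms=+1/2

(b) has |ml| = 4 > l = 3, violating −l ≤ ml ≤ l.
(c) has l = 4 ≥ n = 2, violating 0 ≤ l ≤ n−1.
The remaining set (a) satisfies all four rules.

(b) and (c)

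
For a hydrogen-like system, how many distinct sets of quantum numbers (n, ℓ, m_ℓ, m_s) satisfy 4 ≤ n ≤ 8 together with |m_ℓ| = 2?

80

Count contributing orbitals for each principal shell:
n=4 → 4; n=5 → 6; n=6 → 8; n=7 → 10; n=8 → 12.
Orbitals: 4 + 6 + 8 + 10 + 12 = 40. Including both spin states (m_s = ±1/2) gives 2 × 40 = 80 states.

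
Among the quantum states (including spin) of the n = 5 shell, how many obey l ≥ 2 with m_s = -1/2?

21

With n = 5 the allowed l are 0, 1, …, 4.
Orbitals with l ≥ 2, by l: l=2 → 5; l=3 → 7; l=4 → 9.
Orbitals: 5 + 7 + 9 = 21. With m_s fixed to a single value there is one state per orbital, giving 21 states.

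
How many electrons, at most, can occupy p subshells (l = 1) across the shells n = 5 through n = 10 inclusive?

36

A p subshell (l = 1) exists for every n ≥ 2, so shells n = 5, 6, 7, 8, 9, 10 each contribute one — 6 subshells.
Since each p subshell holds 2(2·1+1) = 6 electrons, the total is 6 × 6 = 36.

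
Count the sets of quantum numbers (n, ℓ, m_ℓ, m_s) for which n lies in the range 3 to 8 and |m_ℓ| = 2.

Go shell by shell, enumerating (ℓ, m_ℓ) with |m_ℓ| = 2:
n=3 → 2; n=4 → 4; n=5 → 6; n=6 → 8; n=7 → 10; n=8 → 12.
Orbitals: 2 + 4 + 6 + 8 + 10 + 12 = 42. Including both spin states (m_s = ±1/2) gives 2 × 42 = 84 states.

84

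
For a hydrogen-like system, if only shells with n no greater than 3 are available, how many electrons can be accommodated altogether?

Total orbitals = 1² + 2² + 3² = 14. Doubling for spin gives 28 electrons.

28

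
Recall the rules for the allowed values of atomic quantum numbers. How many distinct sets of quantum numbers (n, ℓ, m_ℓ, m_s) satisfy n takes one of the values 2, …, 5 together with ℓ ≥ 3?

46

Count contributing orbitals for each principal shell:
n=4 → 7; n=5 → 16.
Orbitals: 7 + 16 = 23. Including both spin states (m_s = ±1/2) gives 2 × 23 = 46 states.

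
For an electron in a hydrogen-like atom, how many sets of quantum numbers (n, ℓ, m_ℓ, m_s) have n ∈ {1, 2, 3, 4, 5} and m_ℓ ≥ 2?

Go shell by shell, enumerating (ℓ, m_ℓ) with m_ℓ ≥ 2:
n=3 → 1; n=4 → 3; n=5 → 6.
Orbitals: 1 + 3 + 6 = 10. Including both spin states (m_s = ±1/2) gives 2 × 10 = 20 states.

20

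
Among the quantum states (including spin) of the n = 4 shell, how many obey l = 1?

Go through l = 0, …, 3 (the values permitted for n = 4).
Per l-value: l=1 → 3.
Orbitals: 3. Each orbital carries two spin states, so 3 × 2 = 6 states.

6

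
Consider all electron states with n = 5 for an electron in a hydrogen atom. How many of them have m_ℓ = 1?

8

The n = 5 shell has ℓ = 0 through 4; check each.
Orbitals with m_ℓ = 1, by ℓ: ℓ=1 → 1; ℓ=2 → 1; ℓ=3 → 1; ℓ=4 → 1.
Orbitals: 1 + 1 + 1 + 1 = 4. Each orbital carries two spin states, so 4 × 2 = 8 states.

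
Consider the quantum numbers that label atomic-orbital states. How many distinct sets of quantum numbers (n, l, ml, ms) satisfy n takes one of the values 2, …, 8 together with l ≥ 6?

82

Count contributing orbitals for each principal shell:
n=7 → 13; n=8 → 28.
Orbitals: 13 + 28 = 41. Including both spin states (ms = ±1/2) gives 2 × 41 = 82 states.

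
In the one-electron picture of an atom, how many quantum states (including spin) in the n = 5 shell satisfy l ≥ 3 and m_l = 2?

4

For n = 5, l ranges over 0 … 4.
Per l-value: l=3 → 1; l=4 → 1.
Orbitals: 1 + 1 = 2. Each orbital carries two spin states, so 2 × 2 = 4 states.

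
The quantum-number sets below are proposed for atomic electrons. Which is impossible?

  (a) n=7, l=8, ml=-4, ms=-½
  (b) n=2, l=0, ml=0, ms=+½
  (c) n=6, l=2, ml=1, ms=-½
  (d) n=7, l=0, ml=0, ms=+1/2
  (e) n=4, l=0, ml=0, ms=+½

(a) has l = 8 ≥ n = 7, violating 0 ≤ l ≤ n−1.
The remaining sets (b), (c), (d), (e) satisfy all four rules.

(a)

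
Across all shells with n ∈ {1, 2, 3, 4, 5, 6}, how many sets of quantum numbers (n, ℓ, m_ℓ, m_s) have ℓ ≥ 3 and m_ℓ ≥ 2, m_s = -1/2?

Go shell by shell, enumerating (ℓ, m_ℓ) with ℓ ≥ 3 and m_ℓ ≥ 2:
n=4 → 2; n=5 → 5; n=6 → 9.
Orbitals: 2 + 5 + 9 = 16. With m_s fixed to -1/2 there is one state per orbital, so 16 states.

16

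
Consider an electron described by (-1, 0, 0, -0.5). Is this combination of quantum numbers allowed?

Invalid

The principal quantum number must be a positive integer (n ≥ 1), but here n = -1.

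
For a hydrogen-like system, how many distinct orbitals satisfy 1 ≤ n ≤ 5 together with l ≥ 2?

For each n in the range, tally the orbitals obeying l ≥ 2:
n=3 → 5; n=4 → 12; n=5 → 21.
Total orbitals: 5 + 12 + 21 = 38.

38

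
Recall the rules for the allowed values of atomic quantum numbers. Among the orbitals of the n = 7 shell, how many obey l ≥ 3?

With n = 7 the allowed l are 0, 1, …, 6.
Per l-value: l=3 → 7; l=4 → 9; l=5 → 11; l=6 → 13.
Total orbitals: 7 + 9 + 11 + 13 = 40.

40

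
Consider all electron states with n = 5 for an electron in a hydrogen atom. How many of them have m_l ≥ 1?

20

Go through l = 0, …, 4 (the values permitted for n = 5).
Orbitals with m_l ≥ 1, by l: l=1 → 1; l=2 → 2; l=3 → 3; l=4 → 4.
Orbitals: 1 + 2 + 3 + 4 = 10. Each orbital carries two spin states, so 10 × 2 = 20 states.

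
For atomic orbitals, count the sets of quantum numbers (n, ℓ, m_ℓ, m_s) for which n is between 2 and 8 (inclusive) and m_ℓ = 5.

Per-shell orbital counts meeting the constraint:
n=6 → 1; n=7 → 2; n=8 → 3.
Orbitals: 1 + 2 + 3 = 6. Including both spin states (m_s = ±1/2) gives 2 × 6 = 12 states.

12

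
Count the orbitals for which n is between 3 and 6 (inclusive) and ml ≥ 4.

4

Work shell by shell — for each n, count the (l, ml) pairs that satisfy ml ≥ 4:
n=5 → 1; n=6 → 3.
Total orbitals: 1 + 3 = 4.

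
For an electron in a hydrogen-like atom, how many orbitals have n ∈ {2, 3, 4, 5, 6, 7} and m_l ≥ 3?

Go shell by shell, enumerating (l, m_l) with m_l ≥ 3:
n=4 → 1; n=5 → 3; n=6 → 6; n=7 → 10.
Total orbitals: 1 + 3 + 6 + 10 = 20.

20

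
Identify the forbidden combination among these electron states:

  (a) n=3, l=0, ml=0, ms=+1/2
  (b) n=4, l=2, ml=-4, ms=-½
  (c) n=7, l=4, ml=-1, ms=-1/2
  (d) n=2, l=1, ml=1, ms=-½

(b)

(b) has |ml| = 4 > l = 2, violating −l ≤ ml ≤ l.
The remaining sets (a), (c), (d) satisfy all four rules.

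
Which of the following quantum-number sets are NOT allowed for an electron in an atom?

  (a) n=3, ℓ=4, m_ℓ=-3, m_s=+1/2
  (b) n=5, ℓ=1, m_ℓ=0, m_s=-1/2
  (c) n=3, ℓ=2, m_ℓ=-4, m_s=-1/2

(a) has ℓ = 4 ≥ n = 3, violating 0 ≤ ℓ ≤ n−1.
(c) has |m_ℓ| = 4 > ℓ = 2, violating −ℓ ≤ m_ℓ ≤ ℓ.
The remaining set (b) satisfies all four rules.

(a) and (c)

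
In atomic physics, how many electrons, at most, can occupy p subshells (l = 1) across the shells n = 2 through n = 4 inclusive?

18

A p subshell (l = 1) exists for every n ≥ 2, so shells n = 2, 3, 4 each contribute one — 3 subshells.
Since each p subshell holds 2(2·1+1) = 6 electrons, the total is 3 × 6 = 18.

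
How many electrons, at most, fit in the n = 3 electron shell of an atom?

18

A shell holds 2n² electrons: 2 × 3² = 2 × 9 = 18.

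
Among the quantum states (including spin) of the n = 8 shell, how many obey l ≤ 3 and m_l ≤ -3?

2

Go through l = 0, …, 7 (the values permitted for n = 8).
Orbitals with l ≤ 3 and m_l ≤ -3, by l: l=3 → 1.
Orbitals: 1. Each orbital carries two spin states, so 1 × 2 = 2 states.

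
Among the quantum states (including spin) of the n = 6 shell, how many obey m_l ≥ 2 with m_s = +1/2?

The n = 6 shell has l = 0 through 5; check each.
The (l, m_l) pairs meeting m_l ≥ 2 give: l=2 → 1; l=3 → 2; l=4 → 3; l=5 → 4.
Orbitals: 1 + 2 + 3 + 4 = 10. With m_s fixed to a single value there is one state per orbital, giving 10 states.

10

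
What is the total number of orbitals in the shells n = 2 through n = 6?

90

Shell n has n² orbitals: 2²=4 + 3²=9 + 4²=16 + 5²=25 + 6²=36 = 90 orbitals.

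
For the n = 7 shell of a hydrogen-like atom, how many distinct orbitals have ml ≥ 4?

6

The (l, ml) pairs meeting ml ≥ 4 give: l=4 → 1; l=5 → 2; l=6 → 3.
Total orbitals: 1 + 2 + 3 = 6.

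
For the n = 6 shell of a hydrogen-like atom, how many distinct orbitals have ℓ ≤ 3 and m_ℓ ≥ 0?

For n = 6, ℓ ranges over 0 … 5.
Contributions: ℓ=0 → 1; ℓ=1 → 2; ℓ=2 → 3; ℓ=3 → 4.
Total orbitals: 1 + 2 + 3 + 4 = 10.

10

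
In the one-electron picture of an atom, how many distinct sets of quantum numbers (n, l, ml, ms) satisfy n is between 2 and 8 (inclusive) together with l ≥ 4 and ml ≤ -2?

Go shell by shell, enumerating (l, ml) with l ≥ 4 and ml ≤ -2:
n=5 → 3; n=6 → 7; n=7 → 12; n=8 → 18.
Orbitals: 3 + 7 + 12 + 18 = 40. Including both spin states (ms = ±1/2) gives 2 × 40 = 80 states.

80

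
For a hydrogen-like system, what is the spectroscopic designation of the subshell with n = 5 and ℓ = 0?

ℓ = 0 corresponds to the letter 's', so the subshell is 5s.

5s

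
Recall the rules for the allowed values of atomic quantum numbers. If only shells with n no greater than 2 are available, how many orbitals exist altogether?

Total orbitals = 1² + 2² = 5.

5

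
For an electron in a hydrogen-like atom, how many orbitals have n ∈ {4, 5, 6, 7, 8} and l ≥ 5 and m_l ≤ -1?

34

Treat each shell separately and count matching orbitals:
n=6 → 5; n=7 → 11; n=8 → 18.
Total orbitals: 5 + 11 + 18 = 34.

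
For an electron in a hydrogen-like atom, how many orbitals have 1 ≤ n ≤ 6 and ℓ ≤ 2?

41

Count contributing orbitals for each principal shell:
n=1 → 1; n=2 → 4; n=3 → 9; n=4 → 9; n=5 → 9; n=6 → 9.
Total orbitals: 1 + 4 + 9 + 9 + 9 + 9 = 41.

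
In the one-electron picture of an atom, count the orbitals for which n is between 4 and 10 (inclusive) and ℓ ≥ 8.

Go shell by shell, enumerating (ℓ, m_ℓ) with ℓ ≥ 8:
n=9 → 17; n=10 → 36.
Total orbitals: 17 + 36 = 53.

53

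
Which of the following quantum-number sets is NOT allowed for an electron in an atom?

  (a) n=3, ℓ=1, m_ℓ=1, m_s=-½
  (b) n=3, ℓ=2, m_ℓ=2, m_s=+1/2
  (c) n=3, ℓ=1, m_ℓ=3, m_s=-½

(c)

(c) has |m_ℓ| = 3 > ℓ = 1, violating −ℓ ≤ m_ℓ ≤ ℓ.
The remaining sets (a), (b) satisfy all four rules.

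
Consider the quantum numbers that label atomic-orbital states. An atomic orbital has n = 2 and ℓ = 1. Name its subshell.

2p

ℓ = 1 corresponds to the letter 'p', so the subshell is 2p.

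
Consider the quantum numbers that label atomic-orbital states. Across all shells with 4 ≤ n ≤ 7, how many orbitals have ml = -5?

Per-shell orbital counts meeting the constraint:
n=6 → 1; n=7 → 2.
Total orbitals: 1 + 2 = 3.

3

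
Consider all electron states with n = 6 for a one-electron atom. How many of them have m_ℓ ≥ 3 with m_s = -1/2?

The n = 6 shell has ℓ = 0 through 5; check each.
Contributions: ℓ=3 → 1; ℓ=4 → 2; ℓ=5 → 3.
Orbitals: 1 + 2 + 3 = 6. With m_s fixed to a single value there is one state per orbital, giving 6 states.

6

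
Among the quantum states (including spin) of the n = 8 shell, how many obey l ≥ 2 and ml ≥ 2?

42

Go through l = 0, …, 7 (the values permitted for n = 8).
Contributions: l=2 → 1; l=3 → 2; l=4 → 3; l=5 → 4; l=6 → 5; l=7 → 6.
Orbitals: 1 + 2 + 3 + 4 + 5 + 6 = 21. Each orbital carries two spin states, so 21 × 2 = 42 states.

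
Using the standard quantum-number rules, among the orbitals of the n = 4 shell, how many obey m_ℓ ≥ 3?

1

Contributions: ℓ=3 → 1.
Total orbitals: 1.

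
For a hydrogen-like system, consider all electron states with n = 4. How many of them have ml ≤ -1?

12

The n = 4 shell has l = 0 through 3; check each.
Orbitals with ml ≤ -1, by l: l=1 → 1; l=2 → 2; l=3 → 3.
Orbitals: 1 + 2 + 3 = 6. Each orbital carries two spin states, so 6 × 2 = 12 states.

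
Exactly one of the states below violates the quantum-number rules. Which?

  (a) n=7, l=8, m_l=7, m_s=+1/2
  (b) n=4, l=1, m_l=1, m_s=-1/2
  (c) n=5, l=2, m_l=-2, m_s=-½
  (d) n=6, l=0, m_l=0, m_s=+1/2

(a) has l = 8 ≥ n = 7, violating 0 ≤ l ≤ n−1.
The remaining sets (b), (c), (d) satisfy all four rules.

(a)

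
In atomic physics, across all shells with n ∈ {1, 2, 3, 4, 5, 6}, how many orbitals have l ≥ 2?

70

For each n in the range, tally the orbitals obeying l ≥ 2:
n=3 → 5; n=4 → 12; n=5 → 21; n=6 → 32.
Total orbitals: 5 + 12 + 21 + 32 = 70.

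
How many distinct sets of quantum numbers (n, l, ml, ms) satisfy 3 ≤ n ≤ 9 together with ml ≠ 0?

For each n in the range, tally the orbitals obeying ml ≠ 0:
n=3 → 6; n=4 → 12; n=5 → 20; n=6 → 30; n=7 → 42; n=8 → 56; n=9 → 72.
Orbitals: 6 + 12 + 20 + 30 + 42 + 56 + 72 = 238. Including both spin states (ms = ±1/2) gives 2 × 238 = 476 states.

476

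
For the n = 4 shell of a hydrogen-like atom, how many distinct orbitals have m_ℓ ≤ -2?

For n = 4, ℓ ranges over 0 … 3.
Contributions: ℓ=2 → 1; ℓ=3 → 2.
Total orbitals: 1 + 2 = 3.

3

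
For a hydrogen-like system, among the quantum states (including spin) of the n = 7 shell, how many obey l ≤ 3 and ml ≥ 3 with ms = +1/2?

1

Contributions: l=3 → 1.
Orbitals: 1. With ms fixed to a single value there is one state per orbital, giving 1 state.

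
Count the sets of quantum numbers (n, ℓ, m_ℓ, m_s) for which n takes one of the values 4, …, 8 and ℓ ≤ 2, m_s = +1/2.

Go shell by shell, enumerating (ℓ, m_ℓ) with ℓ ≤ 2:
n=4 → 9; n=5 → 9; n=6 → 9; n=7 → 9; n=8 → 9.
Orbitals: 9 + 9 + 9 + 9 + 9 = 45. With m_s fixed to +1/2 there is one state per orbital, so 45 states.

45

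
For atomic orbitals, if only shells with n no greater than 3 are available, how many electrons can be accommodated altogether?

28

Total orbitals = 1² + 2² + 3² = 14. Doubling for spin gives 28 electrons.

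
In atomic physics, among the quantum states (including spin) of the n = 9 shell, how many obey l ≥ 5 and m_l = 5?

8

Go through l = 0, …, 8 (the values permitted for n = 9).
The (l, m_l) pairs meeting l ≥ 5 and m_l = 5 give: l=5 → 1; l=6 → 1; l=7 → 1; l=8 → 1.
Orbitals: 1 + 1 + 1 + 1 = 4. Each orbital carries two spin states, so 4 × 2 = 8 states.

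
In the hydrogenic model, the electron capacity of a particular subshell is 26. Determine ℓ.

2(2ℓ+1) = 26 ⇒ 2ℓ+1 = 13 ⇒ ℓ = 6.

ℓ = 6 (i)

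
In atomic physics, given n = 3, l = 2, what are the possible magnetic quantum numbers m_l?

m_l takes every integer from −l to +l. With l = 2 that gives the 5 values -2, -1, 0, 1, 2.

-2, -1, 0, 1, 2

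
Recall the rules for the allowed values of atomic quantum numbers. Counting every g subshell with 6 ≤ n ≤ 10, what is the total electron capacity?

90

A g subshell (l = 4) exists for every n ≥ 5, so shells n = 6, 7, 8, 9, 10 each contribute one — 5 subshells.
Since each g subshell holds 2(2·4+1) = 18 electrons, the total is 5 × 18 = 90.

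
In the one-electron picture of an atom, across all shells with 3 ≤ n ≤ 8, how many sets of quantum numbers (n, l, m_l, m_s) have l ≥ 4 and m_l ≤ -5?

For each n in the range, tally the orbitals obeying l ≥ 4 and m_l ≤ -5:
n=6 → 1; n=7 → 3; n=8 → 6.
Orbitals: 1 + 3 + 6 = 10. Including both spin states (m_s = ±1/2) gives 2 × 10 = 20 states.

20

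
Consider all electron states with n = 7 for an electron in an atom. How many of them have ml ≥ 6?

2

For n = 7, l ranges over 0 … 6.
Contributions: l=6 → 1.
Orbitals: 1. Each orbital carries two spin states, so 1 × 2 = 2 states.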